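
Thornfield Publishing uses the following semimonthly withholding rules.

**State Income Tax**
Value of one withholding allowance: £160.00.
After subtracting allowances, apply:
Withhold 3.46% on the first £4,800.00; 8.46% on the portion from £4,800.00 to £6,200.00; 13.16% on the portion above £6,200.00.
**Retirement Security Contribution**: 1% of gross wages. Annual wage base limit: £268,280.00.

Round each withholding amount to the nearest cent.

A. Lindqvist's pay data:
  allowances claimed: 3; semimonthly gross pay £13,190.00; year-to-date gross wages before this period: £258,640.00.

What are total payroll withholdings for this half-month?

State Income Tax: taxable = £13,190.00 − 3×£160.00 = £12,710.00
  £284.52 + 13.16% × (£12,710.00 − £6,200.00) = £284.52 + 13.16% × £6,510.00 = £1,141.24
Retirement Security Contribution: cap £268,280.00 − YTD £258,640.00 = £9,640.00 subject; 1% × £9,640.00 = £96.40
Total: £1,141.24 + £96.40 = £1,237.64

£1,237.64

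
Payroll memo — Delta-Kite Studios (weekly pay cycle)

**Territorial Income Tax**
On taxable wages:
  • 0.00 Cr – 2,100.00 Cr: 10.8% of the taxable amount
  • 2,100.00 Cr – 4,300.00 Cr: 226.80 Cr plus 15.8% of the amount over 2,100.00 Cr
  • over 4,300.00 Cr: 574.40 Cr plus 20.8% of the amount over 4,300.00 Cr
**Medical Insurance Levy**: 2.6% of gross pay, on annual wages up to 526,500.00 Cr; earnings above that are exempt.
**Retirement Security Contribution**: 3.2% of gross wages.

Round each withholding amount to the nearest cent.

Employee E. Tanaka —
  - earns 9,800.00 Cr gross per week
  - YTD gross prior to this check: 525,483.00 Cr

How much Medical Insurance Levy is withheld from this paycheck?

26.44 Cr

Medical Insurance Levy: cap 526,500.00 Cr − YTD 525,483.00 Cr = 1,017.00 Cr subject; 2.6% × 1,017.00 Cr = 26.44 Cr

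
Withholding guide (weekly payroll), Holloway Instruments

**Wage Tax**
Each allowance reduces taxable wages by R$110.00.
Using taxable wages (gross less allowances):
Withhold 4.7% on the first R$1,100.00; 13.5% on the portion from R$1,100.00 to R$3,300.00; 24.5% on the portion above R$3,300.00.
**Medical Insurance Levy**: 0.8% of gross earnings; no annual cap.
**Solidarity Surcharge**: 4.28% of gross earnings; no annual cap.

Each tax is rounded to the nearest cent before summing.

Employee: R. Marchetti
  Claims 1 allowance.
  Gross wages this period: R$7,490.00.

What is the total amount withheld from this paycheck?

R$1,728.79

Wage Tax: taxable = R$7,490.00 − 1×R$110.00 = R$7,380.00
  R$348.70 + 24.5% × (R$7,380.00 − R$3,300.00) = R$348.70 + 24.5% × R$4,080.00 = R$1,348.30
Medical Insurance Levy: 0.8% × R$7,490.00 = R$59.92
Solidarity Surcharge: 4.28% × R$7,490.00 = R$320.57
Total: R$1,348.30 + R$59.92 + R$320.57 = R$1,728.79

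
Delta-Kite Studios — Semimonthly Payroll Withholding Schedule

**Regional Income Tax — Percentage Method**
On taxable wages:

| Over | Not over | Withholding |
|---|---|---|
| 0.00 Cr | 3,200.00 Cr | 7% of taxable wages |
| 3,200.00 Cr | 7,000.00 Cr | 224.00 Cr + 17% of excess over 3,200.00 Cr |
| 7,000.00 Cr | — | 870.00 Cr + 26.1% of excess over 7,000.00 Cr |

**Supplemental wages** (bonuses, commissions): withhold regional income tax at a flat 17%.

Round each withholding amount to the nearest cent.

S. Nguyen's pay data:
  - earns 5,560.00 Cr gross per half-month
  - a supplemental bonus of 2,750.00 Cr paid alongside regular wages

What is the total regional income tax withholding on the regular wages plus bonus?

1,092.70 Cr

Regional Income Tax: taxable = 5,560.00 Cr
  224.00 Cr + 17% × (5,560.00 Cr − 3,200.00 Cr) = 224.00 Cr + 17% × 2,360.00 Cr = 625.20 Cr
Supplemental (17% flat on bonus): 17% × 2,750.00 Cr = 467.50 Cr
Total regional income tax: 625.20 Cr + 467.50 Cr = 1,092.70 Cr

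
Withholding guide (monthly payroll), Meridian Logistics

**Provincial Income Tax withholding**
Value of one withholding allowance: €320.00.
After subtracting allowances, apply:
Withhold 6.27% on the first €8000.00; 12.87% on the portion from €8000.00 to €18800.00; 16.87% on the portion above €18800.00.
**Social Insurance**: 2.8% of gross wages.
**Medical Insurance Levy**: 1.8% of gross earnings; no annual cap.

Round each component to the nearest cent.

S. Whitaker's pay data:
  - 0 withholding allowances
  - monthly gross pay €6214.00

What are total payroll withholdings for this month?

Provincial Income Tax: taxable = €6214.00
  6.27% × €6214.00 = €389.62
Social Insurance: 2.8% × €6214.00 = €173.99
Medical Insurance Levy: 1.8% × €6214.00 = €111.85
Total: €389.62 + €173.99 + €111.85 = €675.46

€675.46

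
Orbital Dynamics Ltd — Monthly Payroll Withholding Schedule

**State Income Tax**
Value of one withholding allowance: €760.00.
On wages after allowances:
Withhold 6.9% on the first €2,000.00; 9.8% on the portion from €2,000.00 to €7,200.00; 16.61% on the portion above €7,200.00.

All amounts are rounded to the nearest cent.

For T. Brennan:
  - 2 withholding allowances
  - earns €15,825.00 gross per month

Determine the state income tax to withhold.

State Income Tax: taxable = €15,825.00 − 2×€760.00 = €14,305.00
  €647.60 + 16.61% × (€14,305.00 − €7,200.00) = €647.60 + 16.61% × €7,105.00 = €1,827.74

€1,827.74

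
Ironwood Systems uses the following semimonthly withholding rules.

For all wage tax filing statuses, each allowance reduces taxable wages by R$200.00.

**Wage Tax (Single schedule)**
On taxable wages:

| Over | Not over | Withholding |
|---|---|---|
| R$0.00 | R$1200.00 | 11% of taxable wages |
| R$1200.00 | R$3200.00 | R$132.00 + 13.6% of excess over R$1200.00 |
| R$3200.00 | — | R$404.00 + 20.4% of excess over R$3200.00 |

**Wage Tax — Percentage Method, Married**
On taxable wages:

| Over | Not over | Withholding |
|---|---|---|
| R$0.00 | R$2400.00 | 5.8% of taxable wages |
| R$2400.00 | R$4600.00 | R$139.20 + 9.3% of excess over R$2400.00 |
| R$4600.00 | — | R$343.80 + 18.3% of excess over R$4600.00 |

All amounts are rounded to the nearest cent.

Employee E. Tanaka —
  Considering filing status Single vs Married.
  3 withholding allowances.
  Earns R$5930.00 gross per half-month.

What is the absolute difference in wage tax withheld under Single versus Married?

Wage Tax (Single): taxable = R$5930.00 − 3×R$200.00 = R$5330.00
  R$404.00 + 20.4% × (R$5330.00 − R$3200.00) = R$404.00 + 20.4% × R$2130.00 = R$838.52
Wage Tax (Married): taxable = R$5930.00 − 3×R$200.00 = R$5330.00
  R$343.80 + 18.3% × (R$5330.00 − R$4600.00) = R$343.80 + 18.3% × R$730.00 = R$477.39
Difference: |R$838.52 − R$477.39| = R$361.13 (higher under Single)

R$361.13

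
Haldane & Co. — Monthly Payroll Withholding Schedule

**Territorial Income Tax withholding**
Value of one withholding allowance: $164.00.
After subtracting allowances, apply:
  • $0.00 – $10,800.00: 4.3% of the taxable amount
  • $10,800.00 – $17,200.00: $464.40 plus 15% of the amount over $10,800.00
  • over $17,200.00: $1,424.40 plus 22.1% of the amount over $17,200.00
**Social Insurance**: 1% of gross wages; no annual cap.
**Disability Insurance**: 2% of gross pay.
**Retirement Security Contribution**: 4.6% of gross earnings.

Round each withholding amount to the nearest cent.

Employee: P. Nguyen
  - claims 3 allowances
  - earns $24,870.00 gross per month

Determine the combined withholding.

Territorial Income Tax: taxable = $24,870.00 − 3×$164.00 = $24,378.00
  $1,424.40 + 22.1% × ($24,378.00 − $17,200.00) = $1,424.40 + 22.1% × $7,178.00 = $3,010.74
Social Insurance: 1% × $24,870.00 = $248.70
Disability Insurance: 2% × $24,870.00 = $497.40
Retirement Security Contribution: 4.6% × $24,870.00 = $1,144.02
Total: $3,010.74 + $248.70 + $497.40 + $1,144.02 = $4,900.86

$4,900.86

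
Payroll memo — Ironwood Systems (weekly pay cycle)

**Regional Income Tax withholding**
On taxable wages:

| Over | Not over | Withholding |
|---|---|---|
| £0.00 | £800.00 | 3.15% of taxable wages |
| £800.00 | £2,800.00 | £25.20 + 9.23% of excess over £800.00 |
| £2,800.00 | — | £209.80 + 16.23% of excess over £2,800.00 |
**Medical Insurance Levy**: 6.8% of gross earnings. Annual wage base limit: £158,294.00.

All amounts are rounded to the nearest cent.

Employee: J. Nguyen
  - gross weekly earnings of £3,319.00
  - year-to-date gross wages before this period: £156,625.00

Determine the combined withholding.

£407.52

Regional Income Tax: taxable = £3,319.00
  £209.80 + 16.23% × (£3,319.00 − £2,800.00) = £209.80 + 16.23% × £519.00 = £294.03
Medical Insurance Levy: cap £158,294.00 − YTD £156,625.00 = £1,669.00 subject; 6.8% × £1,669.00 = £113.49
Total: £294.03 + £113.49 = £407.52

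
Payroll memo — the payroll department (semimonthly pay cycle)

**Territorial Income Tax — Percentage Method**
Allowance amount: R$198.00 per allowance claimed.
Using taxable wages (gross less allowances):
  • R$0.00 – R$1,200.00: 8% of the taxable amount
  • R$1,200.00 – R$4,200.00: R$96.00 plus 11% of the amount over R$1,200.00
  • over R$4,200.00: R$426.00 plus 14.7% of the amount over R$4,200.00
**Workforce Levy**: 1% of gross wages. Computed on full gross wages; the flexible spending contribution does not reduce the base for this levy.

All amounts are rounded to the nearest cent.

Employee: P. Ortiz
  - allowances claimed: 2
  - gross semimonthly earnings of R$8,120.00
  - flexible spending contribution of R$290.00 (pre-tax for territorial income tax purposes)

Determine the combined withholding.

Territorial Income Tax: taxable = R$8,120.00 − R$290.00 − 2×R$198.00 = R$7,434.00
  R$426.00 + 14.7% × (R$7,434.00 − R$4,200.00) = R$426.00 + 14.7% × R$3,234.00 = R$901.40
Workforce Levy: 1% × R$8,120.00 = R$81.20
Total: R$901.40 + R$81.20 = R$982.60

R$982.60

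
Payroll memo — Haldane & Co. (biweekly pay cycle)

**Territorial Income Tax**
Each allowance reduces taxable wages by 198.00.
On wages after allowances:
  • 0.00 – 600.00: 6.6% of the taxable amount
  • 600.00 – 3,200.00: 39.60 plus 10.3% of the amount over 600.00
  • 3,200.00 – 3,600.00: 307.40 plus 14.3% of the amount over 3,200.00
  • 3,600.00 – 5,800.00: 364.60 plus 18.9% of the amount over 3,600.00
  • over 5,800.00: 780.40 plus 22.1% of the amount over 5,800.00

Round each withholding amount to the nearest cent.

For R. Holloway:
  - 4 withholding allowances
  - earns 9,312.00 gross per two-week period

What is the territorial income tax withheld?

Territorial Income Tax: taxable = 9,312.00 − 4×198.00 = 8,520.00
  780.40 + 22.1% × (8,520.00 − 5,800.00) = 780.40 + 22.1% × 2,720.00 = 1,381.52

1,381.52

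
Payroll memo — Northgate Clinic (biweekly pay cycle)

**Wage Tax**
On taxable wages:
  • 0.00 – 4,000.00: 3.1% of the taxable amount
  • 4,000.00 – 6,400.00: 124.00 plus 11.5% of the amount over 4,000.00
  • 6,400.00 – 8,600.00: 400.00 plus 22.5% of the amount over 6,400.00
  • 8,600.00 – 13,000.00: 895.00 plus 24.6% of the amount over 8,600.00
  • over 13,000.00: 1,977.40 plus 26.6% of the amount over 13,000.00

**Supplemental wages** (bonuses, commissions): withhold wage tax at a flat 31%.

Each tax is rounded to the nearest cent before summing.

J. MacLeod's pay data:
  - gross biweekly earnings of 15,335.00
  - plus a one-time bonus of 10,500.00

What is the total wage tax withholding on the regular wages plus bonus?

Wage Tax: taxable = 15,335.00
  1,977.40 + 26.6% × (15,335.00 − 13,000.00) = 1,977.40 + 26.6% × 2,335.00 = 2,598.51
Supplemental (31% flat on bonus): 31% × 10,500.00 = 3,255.00
Total wage tax: 2,598.51 + 3,255.00 = 5,853.51

5,853.51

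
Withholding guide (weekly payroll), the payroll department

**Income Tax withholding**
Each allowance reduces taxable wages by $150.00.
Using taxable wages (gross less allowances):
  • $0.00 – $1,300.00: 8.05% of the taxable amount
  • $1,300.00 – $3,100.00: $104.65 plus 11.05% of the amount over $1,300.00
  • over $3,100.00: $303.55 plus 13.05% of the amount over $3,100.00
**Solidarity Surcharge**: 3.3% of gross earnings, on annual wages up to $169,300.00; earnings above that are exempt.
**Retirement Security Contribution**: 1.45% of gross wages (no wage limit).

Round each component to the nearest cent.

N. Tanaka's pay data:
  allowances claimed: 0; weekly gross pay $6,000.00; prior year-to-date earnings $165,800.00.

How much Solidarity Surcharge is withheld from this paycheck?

$115.50

Solidarity Surcharge: cap $169,300.00 − YTD $165,800.00 = $3,500.00 subject; 3.3% × $3,500.00 = $115.50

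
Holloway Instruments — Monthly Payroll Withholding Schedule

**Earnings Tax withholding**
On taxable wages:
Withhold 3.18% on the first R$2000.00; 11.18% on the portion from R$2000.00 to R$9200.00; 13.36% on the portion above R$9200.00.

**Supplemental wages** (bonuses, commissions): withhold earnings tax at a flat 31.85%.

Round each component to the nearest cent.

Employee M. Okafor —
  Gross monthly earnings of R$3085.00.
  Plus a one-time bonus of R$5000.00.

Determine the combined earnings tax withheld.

R$1777.40

Earnings Tax: taxable = R$3085.00
  R$63.60 + 11.18% × (R$3085.00 − R$2000.00) = R$63.60 + 11.18% × R$1085.00 = R$184.90
Supplemental (31.85% flat on bonus): 31.85% × R$5000.00 = R$1592.50
Total earnings tax: R$184.90 + R$1592.50 = R$1777.40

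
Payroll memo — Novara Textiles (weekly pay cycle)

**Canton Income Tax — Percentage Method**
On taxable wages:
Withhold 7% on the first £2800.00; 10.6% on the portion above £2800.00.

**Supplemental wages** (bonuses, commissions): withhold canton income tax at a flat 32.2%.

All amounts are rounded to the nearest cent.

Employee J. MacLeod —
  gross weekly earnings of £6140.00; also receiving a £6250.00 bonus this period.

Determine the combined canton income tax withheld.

Canton Income Tax: taxable = £6140.00
  £196.00 + 10.6% × (£6140.00 − £2800.00) = £196.00 + 10.6% × £3340.00 = £550.04
Supplemental (32.2% flat on bonus): 32.2% × £6250.00 = £2012.50
Total canton income tax: £550.04 + £2012.50 = £2562.54

£2562.54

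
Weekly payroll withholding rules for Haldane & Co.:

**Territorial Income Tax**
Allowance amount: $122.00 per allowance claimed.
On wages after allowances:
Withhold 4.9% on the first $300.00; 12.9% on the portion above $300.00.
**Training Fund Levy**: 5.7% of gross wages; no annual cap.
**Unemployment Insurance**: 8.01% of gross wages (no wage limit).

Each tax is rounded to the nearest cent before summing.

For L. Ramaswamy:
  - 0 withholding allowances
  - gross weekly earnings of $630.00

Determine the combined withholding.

$143.64

Territorial Income Tax: taxable = $630.00
  $14.70 + 12.9% × ($630.00 − $300.00) = $14.70 + 12.9% × $330.00 = $57.27
Training Fund Levy: 5.7% × $630.00 = $35.91
Unemployment Insurance: 8.01% × $630.00 = $50.46
Total: $57.27 + $35.91 + $50.46 = $143.64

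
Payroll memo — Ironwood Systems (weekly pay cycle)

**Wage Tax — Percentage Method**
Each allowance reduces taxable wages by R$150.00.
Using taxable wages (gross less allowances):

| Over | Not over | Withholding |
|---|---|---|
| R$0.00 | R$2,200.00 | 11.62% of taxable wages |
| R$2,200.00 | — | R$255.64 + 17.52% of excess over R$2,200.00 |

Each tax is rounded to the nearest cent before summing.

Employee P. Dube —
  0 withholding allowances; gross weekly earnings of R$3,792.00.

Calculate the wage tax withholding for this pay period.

Wage Tax: taxable = R$3,792.00
  R$255.64 + 17.52% × (R$3,792.00 − R$2,200.00) = R$255.64 + 17.52% × R$1,592.00 = R$534.56

R$534.56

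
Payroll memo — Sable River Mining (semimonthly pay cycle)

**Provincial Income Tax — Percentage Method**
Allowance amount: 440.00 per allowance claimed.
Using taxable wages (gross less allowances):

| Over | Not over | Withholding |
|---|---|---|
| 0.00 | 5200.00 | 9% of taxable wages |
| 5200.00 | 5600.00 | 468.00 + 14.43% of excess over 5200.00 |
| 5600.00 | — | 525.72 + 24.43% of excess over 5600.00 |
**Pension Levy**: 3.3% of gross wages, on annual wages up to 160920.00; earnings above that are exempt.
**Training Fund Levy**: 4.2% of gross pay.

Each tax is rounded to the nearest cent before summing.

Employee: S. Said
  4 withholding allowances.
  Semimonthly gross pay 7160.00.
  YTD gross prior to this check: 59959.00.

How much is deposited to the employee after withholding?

6126.14

Provincial Income Tax: taxable = 7160.00 − 4×440.00 = 5400.00
  468.00 + 14.43% × (5400.00 − 5200.00) = 468.00 + 14.43% × 200.00 = 496.86
Pension Levy: 3.3% × 7160.00 = 236.28
Training Fund Levy: 4.2% × 7160.00 = 300.72
Total withheld: 496.86 + 236.28 + 300.72 = 1033.86
Net pay: 7160.00 − 1033.86 = 6126.14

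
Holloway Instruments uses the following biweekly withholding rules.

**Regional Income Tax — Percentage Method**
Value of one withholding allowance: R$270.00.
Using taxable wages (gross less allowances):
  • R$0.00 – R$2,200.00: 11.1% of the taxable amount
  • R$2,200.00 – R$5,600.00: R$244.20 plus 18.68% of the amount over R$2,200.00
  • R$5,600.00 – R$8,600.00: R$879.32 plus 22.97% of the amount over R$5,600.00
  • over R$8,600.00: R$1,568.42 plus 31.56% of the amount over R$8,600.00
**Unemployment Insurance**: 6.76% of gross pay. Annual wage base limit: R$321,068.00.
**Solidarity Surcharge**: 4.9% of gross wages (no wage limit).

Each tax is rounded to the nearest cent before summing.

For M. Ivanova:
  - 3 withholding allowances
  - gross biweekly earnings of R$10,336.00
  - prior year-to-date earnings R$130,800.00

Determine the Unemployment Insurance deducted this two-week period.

R$698.71

Unemployment Insurance: 6.76% × R$10,336.00 = R$698.71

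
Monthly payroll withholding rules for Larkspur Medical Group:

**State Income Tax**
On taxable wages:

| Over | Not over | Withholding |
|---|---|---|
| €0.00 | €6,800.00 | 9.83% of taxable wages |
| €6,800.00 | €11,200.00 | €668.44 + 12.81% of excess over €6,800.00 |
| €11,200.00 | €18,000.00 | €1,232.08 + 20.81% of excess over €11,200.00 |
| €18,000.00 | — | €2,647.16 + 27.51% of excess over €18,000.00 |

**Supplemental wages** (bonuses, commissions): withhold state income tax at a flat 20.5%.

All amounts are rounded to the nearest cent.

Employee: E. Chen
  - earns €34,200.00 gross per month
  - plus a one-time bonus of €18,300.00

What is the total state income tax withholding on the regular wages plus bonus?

€10,855.28

State Income Tax: taxable = €34,200.00
  €2,647.16 + 27.51% × (€34,200.00 − €18,000.00) = €2,647.16 + 27.51% × €16,200.00 = €7,103.78
Supplemental (20.5% flat on bonus): 20.5% × €18,300.00 = €3,751.50
Total state income tax: €7,103.78 + €3,751.50 = €10,855.28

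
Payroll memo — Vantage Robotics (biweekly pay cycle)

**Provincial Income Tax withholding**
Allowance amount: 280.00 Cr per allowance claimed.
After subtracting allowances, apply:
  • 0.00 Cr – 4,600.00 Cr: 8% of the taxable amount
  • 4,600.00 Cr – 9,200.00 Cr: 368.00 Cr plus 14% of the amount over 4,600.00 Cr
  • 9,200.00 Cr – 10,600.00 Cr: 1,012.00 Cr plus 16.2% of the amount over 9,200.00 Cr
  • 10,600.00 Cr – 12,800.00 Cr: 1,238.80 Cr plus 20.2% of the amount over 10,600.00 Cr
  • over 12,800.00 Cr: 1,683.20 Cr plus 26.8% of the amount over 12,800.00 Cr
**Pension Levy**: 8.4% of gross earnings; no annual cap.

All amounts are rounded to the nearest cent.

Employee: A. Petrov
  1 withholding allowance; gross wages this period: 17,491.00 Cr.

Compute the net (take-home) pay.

13,156.41 Cr

Provincial Income Tax: taxable = 17,491.00 Cr − 1×280.00 Cr = 17,211.00 Cr
  1,683.20 Cr + 26.8% × (17,211.00 Cr − 12,800.00 Cr) = 1,683.20 Cr + 26.8% × 4,411.00 Cr = 2,865.35 Cr
Pension Levy: 8.4% × 17,491.00 Cr = 1,469.24 Cr
Total withheld: 2,865.35 Cr + 1,469.24 Cr = 4,334.59 Cr
Net pay: 17,491.00 Cr − 4,334.59 Cr = 13,156.41 Cr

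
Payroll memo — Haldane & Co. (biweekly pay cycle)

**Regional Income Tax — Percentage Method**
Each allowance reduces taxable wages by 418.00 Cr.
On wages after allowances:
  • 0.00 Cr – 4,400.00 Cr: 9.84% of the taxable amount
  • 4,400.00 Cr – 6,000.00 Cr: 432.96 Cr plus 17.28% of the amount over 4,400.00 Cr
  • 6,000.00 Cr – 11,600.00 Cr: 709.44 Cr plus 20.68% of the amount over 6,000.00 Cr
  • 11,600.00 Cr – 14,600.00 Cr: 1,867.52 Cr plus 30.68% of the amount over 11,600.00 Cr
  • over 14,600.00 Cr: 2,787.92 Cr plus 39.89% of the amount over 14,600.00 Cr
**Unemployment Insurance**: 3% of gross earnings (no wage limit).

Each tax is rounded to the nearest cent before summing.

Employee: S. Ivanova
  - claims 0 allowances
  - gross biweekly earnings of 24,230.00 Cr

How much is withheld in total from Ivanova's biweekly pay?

Regional Income Tax: taxable = 24,230.00 Cr
  2,787.92 Cr + 39.89% × (24,230.00 Cr − 14,600.00 Cr) = 2,787.92 Cr + 39.89% × 9,630.00 Cr = 6,629.33 Cr
Unemployment Insurance: 3% × 24,230.00 Cr = 726.90 Cr
Total: 6,629.33 Cr + 726.90 Cr = 7,356.23 Cr

7,356.23 Cr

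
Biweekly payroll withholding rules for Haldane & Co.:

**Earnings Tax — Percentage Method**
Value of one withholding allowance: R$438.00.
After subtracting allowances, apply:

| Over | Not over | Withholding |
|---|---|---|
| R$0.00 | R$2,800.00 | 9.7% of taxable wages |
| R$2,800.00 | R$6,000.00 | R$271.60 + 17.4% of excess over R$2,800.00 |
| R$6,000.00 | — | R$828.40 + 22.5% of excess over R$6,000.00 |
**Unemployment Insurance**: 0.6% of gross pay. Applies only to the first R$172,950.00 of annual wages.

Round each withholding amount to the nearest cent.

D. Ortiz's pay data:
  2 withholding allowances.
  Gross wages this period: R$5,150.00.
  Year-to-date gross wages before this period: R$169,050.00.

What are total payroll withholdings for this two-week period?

R$551.48

Earnings Tax: taxable = R$5,150.00 − 2×R$438.00 = R$4,274.00
  R$271.60 + 17.4% × (R$4,274.00 − R$2,800.00) = R$271.60 + 17.4% × R$1,474.00 = R$528.08
Unemployment Insurance: cap R$172,950.00 − YTD R$169,050.00 = R$3,900.00 subject; 0.6% × R$3,900.00 = R$23.40
Total: R$528.08 + R$23.40 = R$551.48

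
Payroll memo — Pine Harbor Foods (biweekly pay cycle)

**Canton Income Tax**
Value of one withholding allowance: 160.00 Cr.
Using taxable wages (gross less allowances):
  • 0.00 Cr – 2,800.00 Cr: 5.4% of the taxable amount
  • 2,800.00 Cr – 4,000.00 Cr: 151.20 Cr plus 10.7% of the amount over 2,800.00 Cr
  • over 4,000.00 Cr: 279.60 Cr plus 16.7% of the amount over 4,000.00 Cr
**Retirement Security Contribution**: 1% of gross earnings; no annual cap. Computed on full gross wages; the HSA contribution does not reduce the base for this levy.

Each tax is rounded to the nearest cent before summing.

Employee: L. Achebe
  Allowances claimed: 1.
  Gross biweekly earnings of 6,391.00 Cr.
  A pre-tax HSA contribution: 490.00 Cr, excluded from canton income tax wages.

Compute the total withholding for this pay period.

634.26 Cr

Canton Income Tax: taxable = 6,391.00 Cr − 490.00 Cr − 1×160.00 Cr = 5,741.00 Cr
  279.60 Cr + 16.7% × (5,741.00 Cr − 4,000.00 Cr) = 279.60 Cr + 16.7% × 1,741.00 Cr = 570.35 Cr
Retirement Security Contribution: 1% × 6,391.00 Cr = 63.91 Cr
Total: 570.35 Cr + 63.91 Cr = 634.26 Cr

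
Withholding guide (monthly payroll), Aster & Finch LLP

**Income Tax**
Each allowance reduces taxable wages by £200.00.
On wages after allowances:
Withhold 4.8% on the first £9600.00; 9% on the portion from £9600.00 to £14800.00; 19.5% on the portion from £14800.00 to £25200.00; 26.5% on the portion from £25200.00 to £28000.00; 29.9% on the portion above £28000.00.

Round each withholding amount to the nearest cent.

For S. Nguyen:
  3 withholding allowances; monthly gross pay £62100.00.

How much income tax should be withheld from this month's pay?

Income Tax: taxable = £62100.00 − 3×£200.00 = £61500.00
  £3698.80 + 29.9% × (£61500.00 − £28000.00) = £3698.80 + 29.9% × £33500.00 = £13715.30

£13715.30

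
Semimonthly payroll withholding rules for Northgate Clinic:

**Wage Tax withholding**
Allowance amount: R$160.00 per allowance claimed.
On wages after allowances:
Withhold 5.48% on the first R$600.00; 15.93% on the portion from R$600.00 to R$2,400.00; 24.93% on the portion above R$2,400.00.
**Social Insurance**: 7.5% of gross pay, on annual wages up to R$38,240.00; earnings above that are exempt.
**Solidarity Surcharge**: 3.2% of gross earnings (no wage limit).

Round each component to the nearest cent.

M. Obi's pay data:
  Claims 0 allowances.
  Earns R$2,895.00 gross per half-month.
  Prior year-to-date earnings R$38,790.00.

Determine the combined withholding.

R$535.66

Wage Tax: taxable = R$2,895.00
  R$319.62 + 24.93% × (R$2,895.00 − R$2,400.00) = R$319.62 + 24.93% × R$495.00 = R$443.02
Social Insurance: YTD R$38,790.00 ≥ cap R$38,240.00 → R$0.00
Solidarity Surcharge: 3.2% × R$2,895.00 = R$92.64
Total: R$443.02 + R$0.00 + R$92.64 = R$535.66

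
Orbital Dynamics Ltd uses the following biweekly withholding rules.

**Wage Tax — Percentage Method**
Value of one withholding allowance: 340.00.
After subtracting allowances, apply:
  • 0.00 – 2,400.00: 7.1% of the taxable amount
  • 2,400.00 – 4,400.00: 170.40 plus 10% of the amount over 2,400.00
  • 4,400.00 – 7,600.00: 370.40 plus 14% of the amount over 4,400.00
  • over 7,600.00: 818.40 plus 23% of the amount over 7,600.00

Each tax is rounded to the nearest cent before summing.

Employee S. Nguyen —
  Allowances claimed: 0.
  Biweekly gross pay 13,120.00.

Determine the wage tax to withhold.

Wage Tax: taxable = 13,120.00
  818.40 + 23% × (13,120.00 − 7,600.00) = 818.40 + 23% × 5,520.00 = 2,088.00

2,088.00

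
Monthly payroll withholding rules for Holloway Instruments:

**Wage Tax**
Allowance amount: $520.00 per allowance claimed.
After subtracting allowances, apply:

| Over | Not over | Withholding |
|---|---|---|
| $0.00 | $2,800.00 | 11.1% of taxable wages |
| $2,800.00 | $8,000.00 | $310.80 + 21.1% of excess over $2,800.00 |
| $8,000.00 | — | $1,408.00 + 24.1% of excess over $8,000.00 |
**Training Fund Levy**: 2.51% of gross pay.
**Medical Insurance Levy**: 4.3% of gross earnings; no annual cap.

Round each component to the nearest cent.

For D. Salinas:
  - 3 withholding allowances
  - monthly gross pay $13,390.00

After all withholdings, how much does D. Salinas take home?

$10,147.11

Wage Tax: taxable = $13,390.00 − 3×$520.00 = $11,830.00
  $1,408.00 + 24.1% × ($11,830.00 − $8,000.00) = $1,408.00 + 24.1% × $3,830.00 = $2,331.03
Training Fund Levy: 2.51% × $13,390.00 = $336.09
Medical Insurance Levy: 4.3% × $13,390.00 = $575.77
Total withheld: $2,331.03 + $336.09 + $575.77 = $3,242.89
Net pay: $13,390.00 − $3,242.89 = $10,147.11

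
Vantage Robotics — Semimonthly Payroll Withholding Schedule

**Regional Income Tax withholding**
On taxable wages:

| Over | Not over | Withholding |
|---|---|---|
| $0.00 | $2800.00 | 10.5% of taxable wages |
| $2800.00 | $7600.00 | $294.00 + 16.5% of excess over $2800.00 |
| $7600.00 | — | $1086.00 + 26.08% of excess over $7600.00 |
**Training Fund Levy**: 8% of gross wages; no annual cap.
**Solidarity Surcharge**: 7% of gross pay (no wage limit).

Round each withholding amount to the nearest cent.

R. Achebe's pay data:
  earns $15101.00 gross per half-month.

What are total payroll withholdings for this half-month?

Regional Income Tax: taxable = $15101.00
  $1086.00 + 26.08% × ($15101.00 − $7600.00) = $1086.00 + 26.08% × $7501.00 = $3042.26
Training Fund Levy: 8% × $15101.00 = $1208.08
Solidarity Surcharge: 7% × $15101.00 = $1057.07
Total: $3042.26 + $1208.08 + $1057.07 = $5307.41

$5307.41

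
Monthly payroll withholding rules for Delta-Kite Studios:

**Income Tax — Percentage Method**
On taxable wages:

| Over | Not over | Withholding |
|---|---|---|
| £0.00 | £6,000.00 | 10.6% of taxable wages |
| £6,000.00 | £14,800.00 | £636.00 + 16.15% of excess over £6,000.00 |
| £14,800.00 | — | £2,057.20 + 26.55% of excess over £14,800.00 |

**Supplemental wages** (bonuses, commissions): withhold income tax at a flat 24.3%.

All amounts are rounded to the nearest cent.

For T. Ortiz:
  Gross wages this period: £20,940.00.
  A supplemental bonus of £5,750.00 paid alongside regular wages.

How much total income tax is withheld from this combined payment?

£5,084.62

Income Tax: taxable = £20,940.00
  £2,057.20 + 26.55% × (£20,940.00 − £14,800.00) = £2,057.20 + 26.55% × £6,140.00 = £3,687.37
Supplemental (24.3% flat on bonus): 24.3% × £5,750.00 = £1,397.25
Total income tax: £3,687.37 + £1,397.25 = £5,084.62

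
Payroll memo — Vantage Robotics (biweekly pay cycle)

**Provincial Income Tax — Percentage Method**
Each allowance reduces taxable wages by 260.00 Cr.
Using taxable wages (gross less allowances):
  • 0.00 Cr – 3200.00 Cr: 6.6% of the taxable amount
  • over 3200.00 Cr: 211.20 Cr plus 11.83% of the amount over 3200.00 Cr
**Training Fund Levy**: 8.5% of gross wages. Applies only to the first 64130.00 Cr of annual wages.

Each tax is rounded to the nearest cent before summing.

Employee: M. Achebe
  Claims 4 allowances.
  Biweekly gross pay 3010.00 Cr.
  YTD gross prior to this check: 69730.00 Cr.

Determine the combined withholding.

130.02 Cr

Provincial Income Tax: taxable = 3010.00 Cr − 4×260.00 Cr = 1970.00 Cr
  6.6% × 1970.00 Cr = 130.02 Cr
Training Fund Levy: YTD 69730.00 Cr ≥ cap 64130.00 Cr → 0.00 Cr
Total: 130.02 Cr + 0.00 Cr = 130.02 Cr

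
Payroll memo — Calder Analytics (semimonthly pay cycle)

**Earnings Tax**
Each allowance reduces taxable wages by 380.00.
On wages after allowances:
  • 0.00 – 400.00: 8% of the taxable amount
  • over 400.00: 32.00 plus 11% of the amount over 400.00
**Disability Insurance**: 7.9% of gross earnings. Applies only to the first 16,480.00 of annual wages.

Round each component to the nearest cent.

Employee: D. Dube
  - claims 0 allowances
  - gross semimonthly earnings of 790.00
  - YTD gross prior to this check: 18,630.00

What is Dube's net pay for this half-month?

715.10

Earnings Tax: taxable = 790.00
  32.00 + 11% × (790.00 − 400.00) = 32.00 + 11% × 390.00 = 74.90
Disability Insurance: YTD 18,630.00 ≥ cap 16,480.00 → 0.00
Total withheld: 74.90 + 0.00 = 74.90
Net pay: 790.00 − 74.90 = 715.10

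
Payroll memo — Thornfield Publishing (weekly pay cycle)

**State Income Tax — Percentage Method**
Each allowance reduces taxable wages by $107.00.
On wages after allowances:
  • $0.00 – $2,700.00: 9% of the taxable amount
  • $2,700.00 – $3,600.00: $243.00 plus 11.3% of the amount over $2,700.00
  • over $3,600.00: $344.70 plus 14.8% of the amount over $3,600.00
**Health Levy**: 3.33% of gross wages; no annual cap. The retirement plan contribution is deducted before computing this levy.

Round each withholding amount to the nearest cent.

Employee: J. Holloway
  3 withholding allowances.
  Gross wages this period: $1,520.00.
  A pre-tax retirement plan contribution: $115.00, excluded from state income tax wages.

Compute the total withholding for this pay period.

State Income Tax: taxable = $1,520.00 − $115.00 − 3×$107.00 = $1,084.00
  9% × $1,084.00 = $97.56
Health Levy: 3.33% × $1,405.00 = $46.79
Total: $97.56 + $46.79 = $144.35

$144.35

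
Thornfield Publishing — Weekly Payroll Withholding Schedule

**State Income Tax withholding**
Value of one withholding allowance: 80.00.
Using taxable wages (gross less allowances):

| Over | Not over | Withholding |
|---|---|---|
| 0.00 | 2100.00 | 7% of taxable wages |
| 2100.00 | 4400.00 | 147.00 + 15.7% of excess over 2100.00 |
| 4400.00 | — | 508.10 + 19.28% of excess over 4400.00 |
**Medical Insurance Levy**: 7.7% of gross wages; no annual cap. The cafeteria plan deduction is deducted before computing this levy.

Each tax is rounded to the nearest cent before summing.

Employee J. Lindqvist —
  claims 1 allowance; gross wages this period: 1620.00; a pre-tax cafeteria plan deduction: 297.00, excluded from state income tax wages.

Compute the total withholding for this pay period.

188.88

State Income Tax: taxable = 1620.00 − 297.00 − 1×80.00 = 1243.00
  7% × 1243.00 = 87.01
Medical Insurance Levy: 7.7% × 1323.00 = 101.87
Total: 87.01 + 101.87 = 188.88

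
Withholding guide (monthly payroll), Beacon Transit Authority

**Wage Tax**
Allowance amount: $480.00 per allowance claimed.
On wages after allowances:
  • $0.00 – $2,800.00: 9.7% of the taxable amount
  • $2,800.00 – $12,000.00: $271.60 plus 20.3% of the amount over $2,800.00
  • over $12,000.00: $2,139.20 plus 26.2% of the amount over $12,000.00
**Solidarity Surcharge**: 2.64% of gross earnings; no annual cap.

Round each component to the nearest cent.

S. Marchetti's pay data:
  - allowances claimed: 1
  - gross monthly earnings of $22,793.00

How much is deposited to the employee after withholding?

$17,350.05

Wage Tax: taxable = $22,793.00 − 1×$480.00 = $22,313.00
  $2,139.20 + 26.2% × ($22,313.00 − $12,000.00) = $2,139.20 + 26.2% × $10,313.00 = $4,841.21
Solidarity Surcharge: 2.64% × $22,793.00 = $601.74
Total withheld: $4,841.21 + $601.74 = $5,442.95
Net pay: $22,793.00 − $5,442.95 = $17,350.05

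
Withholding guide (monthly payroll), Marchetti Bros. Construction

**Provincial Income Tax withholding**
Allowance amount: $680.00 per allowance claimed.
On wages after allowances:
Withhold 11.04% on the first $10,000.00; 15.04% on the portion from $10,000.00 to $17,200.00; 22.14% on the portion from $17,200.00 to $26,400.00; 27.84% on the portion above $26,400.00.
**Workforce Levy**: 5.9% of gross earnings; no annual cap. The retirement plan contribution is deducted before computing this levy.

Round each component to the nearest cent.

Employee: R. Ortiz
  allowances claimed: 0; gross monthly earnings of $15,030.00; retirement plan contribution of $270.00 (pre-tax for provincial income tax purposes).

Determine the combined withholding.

Provincial Income Tax: taxable = $15,030.00 − $270.00 = $14,760.00
  $1,104.00 + 15.04% × ($14,760.00 − $10,000.00) = $1,104.00 + 15.04% × $4,760.00 = $1,819.90
Workforce Levy: 5.9% × $14,760.00 = $870.84
Total: $1,819.90 + $870.84 = $2,690.74

$2,690.74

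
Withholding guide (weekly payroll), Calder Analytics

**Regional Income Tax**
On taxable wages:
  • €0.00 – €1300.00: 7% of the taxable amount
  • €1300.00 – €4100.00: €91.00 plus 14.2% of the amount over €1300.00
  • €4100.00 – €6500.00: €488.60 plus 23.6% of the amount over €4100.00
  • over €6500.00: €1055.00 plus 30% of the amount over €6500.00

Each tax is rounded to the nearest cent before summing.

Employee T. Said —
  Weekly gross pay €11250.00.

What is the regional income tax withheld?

Regional Income Tax: taxable = €11250.00
  €1055.00 + 30% × (€11250.00 − €6500.00) = €1055.00 + 30% × €4750.00 = €2480.00

€2480.00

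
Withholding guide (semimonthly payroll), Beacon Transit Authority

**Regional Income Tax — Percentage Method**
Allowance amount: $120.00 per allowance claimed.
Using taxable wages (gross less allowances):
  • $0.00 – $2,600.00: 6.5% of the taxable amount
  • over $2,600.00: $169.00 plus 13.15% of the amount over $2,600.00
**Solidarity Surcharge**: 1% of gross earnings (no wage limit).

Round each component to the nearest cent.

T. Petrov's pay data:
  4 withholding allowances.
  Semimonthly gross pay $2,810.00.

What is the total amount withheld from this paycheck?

Regional Income Tax: taxable = $2,810.00 − 4×$120.00 = $2,330.00
  6.5% × $2,330.00 = $151.45
Solidarity Surcharge: 1% × $2,810.00 = $28.10
Total: $151.45 + $28.10 = $179.55

$179.55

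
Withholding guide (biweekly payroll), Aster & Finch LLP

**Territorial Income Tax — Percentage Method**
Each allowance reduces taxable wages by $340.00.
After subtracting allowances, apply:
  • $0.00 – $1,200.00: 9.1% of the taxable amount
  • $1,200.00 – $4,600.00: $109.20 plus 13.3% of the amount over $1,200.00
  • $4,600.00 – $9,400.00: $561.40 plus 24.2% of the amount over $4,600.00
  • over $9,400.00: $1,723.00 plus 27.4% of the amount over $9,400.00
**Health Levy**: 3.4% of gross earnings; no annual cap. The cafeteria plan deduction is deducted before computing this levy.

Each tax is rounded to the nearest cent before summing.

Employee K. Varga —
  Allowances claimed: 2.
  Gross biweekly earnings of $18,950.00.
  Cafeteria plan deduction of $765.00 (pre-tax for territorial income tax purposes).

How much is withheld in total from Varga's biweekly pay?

Territorial Income Tax: taxable = $18,950.00 − $765.00 − 2×$340.00 = $17,505.00
  $1,723.00 + 27.4% × ($17,505.00 − $9,400.00) = $1,723.00 + 27.4% × $8,105.00 = $3,943.77
Health Levy: 3.4% × $18,185.00 = $618.29
Total: $3,943.77 + $618.29 = $4,562.06

$4,562.06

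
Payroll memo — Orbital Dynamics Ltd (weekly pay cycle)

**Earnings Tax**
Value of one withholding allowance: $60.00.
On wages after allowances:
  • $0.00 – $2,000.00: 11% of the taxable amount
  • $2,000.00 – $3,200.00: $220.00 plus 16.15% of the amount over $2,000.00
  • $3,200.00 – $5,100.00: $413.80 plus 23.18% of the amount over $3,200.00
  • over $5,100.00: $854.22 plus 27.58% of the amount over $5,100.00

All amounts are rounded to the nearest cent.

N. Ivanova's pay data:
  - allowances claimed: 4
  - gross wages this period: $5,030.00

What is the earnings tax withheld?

$782.36

Earnings Tax: taxable = $5,030.00 − 4×$60.00 = $4,790.00
  $413.80 + 23.18% × ($4,790.00 − $3,200.00) = $413.80 + 23.18% × $1,590.00 = $782.36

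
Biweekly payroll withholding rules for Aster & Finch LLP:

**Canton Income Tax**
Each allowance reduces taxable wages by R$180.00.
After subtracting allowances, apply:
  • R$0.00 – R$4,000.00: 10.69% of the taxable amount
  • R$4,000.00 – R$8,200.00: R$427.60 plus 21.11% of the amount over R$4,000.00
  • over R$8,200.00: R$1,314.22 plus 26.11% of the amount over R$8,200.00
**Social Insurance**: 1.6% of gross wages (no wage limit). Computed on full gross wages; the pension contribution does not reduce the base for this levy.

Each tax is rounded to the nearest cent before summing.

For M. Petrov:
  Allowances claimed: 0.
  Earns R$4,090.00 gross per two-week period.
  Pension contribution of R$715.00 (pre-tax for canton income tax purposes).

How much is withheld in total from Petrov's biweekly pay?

R$426.23

Canton Income Tax: taxable = R$4,090.00 − R$715.00 = R$3,375.00
  10.69% × R$3,375.00 = R$360.79
Social Insurance: 1.6% × R$4,090.00 = R$65.44
Total: R$360.79 + R$65.44 = R$426.23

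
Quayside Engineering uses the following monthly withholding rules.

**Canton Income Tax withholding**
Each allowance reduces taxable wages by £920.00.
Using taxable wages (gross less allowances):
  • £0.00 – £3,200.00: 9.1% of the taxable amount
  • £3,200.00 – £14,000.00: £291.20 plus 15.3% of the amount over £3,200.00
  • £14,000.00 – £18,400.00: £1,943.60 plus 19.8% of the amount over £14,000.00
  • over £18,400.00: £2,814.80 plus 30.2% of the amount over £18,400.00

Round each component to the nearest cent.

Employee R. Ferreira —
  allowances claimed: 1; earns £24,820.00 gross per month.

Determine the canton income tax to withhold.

£4,475.80

Canton Income Tax: taxable = £24,820.00 − 1×£920.00 = £23,900.00
  £2,814.80 + 30.2% × (£23,900.00 − £18,400.00) = £2,814.80 + 30.2% × £5,500.00 = £4,475.80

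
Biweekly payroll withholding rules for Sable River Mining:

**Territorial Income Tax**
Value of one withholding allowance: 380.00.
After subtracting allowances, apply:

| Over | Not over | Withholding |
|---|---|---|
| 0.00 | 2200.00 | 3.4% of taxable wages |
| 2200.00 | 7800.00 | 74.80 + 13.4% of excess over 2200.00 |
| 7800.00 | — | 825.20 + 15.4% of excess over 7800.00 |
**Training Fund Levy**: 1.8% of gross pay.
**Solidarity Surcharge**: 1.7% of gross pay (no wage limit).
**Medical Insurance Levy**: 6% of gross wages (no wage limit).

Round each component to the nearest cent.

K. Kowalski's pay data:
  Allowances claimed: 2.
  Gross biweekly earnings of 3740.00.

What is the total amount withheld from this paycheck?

Territorial Income Tax: taxable = 3740.00 − 2×380.00 = 2980.00
  74.80 + 13.4% × (2980.00 − 2200.00) = 74.80 + 13.4% × 780.00 = 179.32
Training Fund Levy: 1.8% × 3740.00 = 67.32
Solidarity Surcharge: 1.7% × 3740.00 = 63.58
Medical Insurance Levy: 6% × 3740.00 = 224.40
Total: 179.32 + 67.32 + 63.58 + 224.40 = 534.62

534.62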